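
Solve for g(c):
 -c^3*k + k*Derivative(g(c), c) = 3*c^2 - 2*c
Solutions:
 g(c) = C1 + c^4/4 + c^3/k - c^2/k


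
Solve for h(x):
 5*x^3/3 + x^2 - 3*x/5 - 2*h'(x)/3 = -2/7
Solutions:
 h(x) = C1 + 5*x^4/8 + x^3/2 - 9*x^2/20 + 3*x/7


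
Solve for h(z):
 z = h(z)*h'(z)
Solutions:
 h(z) = -sqrt(C1 + z^2)
 h(z) = sqrt(C1 + z^2)


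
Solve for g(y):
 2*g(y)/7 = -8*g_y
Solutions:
 g(y) = C1*exp(-y/28)


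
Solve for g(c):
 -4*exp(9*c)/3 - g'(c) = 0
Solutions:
 g(c) = C1 - 4*exp(9*c)/27


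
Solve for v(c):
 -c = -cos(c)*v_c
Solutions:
 v(c) = C1 + Integral(c/cos(c), c)


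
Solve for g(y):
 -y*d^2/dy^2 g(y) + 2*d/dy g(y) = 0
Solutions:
 g(y) = C1 + C2*y^3


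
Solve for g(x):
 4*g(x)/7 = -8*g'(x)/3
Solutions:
 g(x) = C1*exp(-3*x/14)


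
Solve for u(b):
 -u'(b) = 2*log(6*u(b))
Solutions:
 Integral(1/(log(_y) + log(6)), (_y, u(b)))/2 = C1 - b


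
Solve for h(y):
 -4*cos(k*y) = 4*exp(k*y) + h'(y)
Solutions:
 h(y) = C1 - 4*exp(k*y)/k - 4*sin(k*y)/k


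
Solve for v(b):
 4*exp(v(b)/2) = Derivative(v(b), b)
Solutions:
 v(b) = 2*log(-1/(C1 + 4*b)) + 2*log(2)


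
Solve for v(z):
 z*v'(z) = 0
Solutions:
 v(z) = C1


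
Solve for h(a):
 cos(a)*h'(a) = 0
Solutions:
 h(a) = C1


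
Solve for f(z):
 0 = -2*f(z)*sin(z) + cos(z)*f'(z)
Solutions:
 f(z) = C1/cos(z)^2


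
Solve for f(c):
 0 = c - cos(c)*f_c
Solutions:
 f(c) = C1 + Integral(c/cos(c), c)


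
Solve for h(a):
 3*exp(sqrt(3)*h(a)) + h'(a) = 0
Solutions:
 h(a) = sqrt(3)*(2*log(1/(C1 + 3*a)) - log(3))/6


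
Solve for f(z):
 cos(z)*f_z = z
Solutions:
 f(z) = C1 + Integral(z/cos(z), z)


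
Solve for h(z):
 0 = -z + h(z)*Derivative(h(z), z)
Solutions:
 h(z) = -sqrt(C1 + z^2)
 h(z) = sqrt(C1 + z^2)


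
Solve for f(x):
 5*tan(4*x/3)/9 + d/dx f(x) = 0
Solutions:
 f(x) = C1 + 5*log(cos(4*x/3))/12


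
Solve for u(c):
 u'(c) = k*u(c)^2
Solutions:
 u(c) = -1/(C1 + c*k)


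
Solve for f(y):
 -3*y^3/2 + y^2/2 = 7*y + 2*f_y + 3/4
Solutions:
 f(y) = C1 - 3*y^4/16 + y^3/12 - 7*y^2/4 - 3*y/8


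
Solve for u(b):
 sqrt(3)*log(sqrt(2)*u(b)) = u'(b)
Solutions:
 -2*sqrt(3)*Integral(1/(2*log(_y) + log(2)), (_y, u(b)))/3 = C1 - b


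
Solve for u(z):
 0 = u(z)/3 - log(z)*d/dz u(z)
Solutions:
 u(z) = C1*exp(li(z)/3)


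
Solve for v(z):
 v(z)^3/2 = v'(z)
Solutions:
 v(z) = -sqrt(-1/(C1 + z))
 v(z) = sqrt(-1/(C1 + z))


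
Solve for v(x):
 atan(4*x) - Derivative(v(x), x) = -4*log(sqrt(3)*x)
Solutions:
 v(x) = C1 + 4*x*log(x) + x*atan(4*x) - 4*x + 2*x*log(3) - log(16*x^2 + 1)/8


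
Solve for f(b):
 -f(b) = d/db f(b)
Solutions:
 f(b) = C1*exp(-b)


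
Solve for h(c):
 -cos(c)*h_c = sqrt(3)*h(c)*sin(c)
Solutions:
 h(c) = C1*cos(c)^(sqrt(3))


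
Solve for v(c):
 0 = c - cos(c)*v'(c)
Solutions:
 v(c) = C1 + Integral(c/cos(c), c)


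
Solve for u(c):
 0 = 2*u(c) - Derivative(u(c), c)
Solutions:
 u(c) = C1*exp(2*c)


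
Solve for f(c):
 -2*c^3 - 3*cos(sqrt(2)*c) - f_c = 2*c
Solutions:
 f(c) = C1 - c^4/2 - c^2 - 3*sqrt(2)*sin(sqrt(2)*c)/2


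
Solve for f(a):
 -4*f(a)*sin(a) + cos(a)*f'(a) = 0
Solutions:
 f(a) = C1/cos(a)^4


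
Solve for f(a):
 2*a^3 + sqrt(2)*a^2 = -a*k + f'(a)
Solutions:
 f(a) = C1 + a^4/2 + sqrt(2)*a^3/3 + a^2*k/2


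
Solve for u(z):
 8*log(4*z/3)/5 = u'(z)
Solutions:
 u(z) = C1 + 8*z*log(z)/5 - 8*z*log(3)/5 - 8*z/5 + 16*z*log(2)/5


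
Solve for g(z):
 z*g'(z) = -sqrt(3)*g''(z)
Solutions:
 g(z) = C1 + C2*erf(sqrt(2)*3^(3/4)*z/6)


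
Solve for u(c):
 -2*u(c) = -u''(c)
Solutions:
 u(c) = C1*exp(-sqrt(2)*c) + C2*exp(sqrt(2)*c)


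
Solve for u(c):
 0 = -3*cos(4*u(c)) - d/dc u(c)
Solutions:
 u(c) = -asin((C1 + exp(24*c))/(C1 - exp(24*c)))/4 + pi/4
 u(c) = asin((C1 + exp(24*c))/(C1 - exp(24*c)))/4


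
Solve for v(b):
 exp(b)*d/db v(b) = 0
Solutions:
 v(b) = C1


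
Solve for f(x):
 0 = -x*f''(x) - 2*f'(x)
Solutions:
 f(x) = C1 + C2/x


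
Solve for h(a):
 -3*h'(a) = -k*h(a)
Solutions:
 h(a) = C1*exp(a*k/3)


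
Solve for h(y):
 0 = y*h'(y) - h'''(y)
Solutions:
 h(y) = C1 + Integral(C2*airyai(y) + C3*airybi(y), y)


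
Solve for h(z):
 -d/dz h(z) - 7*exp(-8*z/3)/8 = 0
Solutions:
 h(z) = C1 + 21*exp(-8*z/3)/64


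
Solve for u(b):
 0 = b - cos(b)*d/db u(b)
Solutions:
 u(b) = C1 + Integral(b/cos(b), b)


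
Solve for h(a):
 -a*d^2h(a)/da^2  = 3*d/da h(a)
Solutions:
 h(a) = C1 + C2/a^2


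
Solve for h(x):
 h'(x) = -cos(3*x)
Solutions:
 h(x) = C1 - sin(3*x)/3


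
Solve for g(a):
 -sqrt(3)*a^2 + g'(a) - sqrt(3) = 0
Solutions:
 g(a) = C1 + sqrt(3)*a^3/3 + sqrt(3)*a


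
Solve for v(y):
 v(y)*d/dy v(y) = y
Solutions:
 v(y) = -sqrt(C1 + y^2)
 v(y) = sqrt(C1 + y^2)


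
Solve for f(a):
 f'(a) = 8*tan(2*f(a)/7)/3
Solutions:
 f(a) = -7*asin(C1*exp(16*a/21))/2 + 7*pi/2
 f(a) = 7*asin(C1*exp(16*a/21))/2


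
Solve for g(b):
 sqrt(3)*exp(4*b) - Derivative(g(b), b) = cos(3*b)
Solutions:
 g(b) = C1 + sqrt(3)*exp(4*b)/4 - sin(3*b)/3


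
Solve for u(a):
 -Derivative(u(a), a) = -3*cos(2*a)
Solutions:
 u(a) = C1 + 3*sin(2*a)/2


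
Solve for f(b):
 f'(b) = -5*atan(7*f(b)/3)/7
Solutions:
 Integral(1/atan(7*_y/3), (_y, f(b))) = C1 - 5*b/7


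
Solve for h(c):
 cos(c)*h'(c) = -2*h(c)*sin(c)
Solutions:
 h(c) = C1*cos(c)^2


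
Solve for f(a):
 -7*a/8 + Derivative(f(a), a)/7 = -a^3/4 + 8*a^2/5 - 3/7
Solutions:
 f(a) = C1 - 7*a^4/16 + 56*a^3/15 + 49*a^2/16 - 3*a


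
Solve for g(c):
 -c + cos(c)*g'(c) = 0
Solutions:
 g(c) = C1 + Integral(c/cos(c), c)


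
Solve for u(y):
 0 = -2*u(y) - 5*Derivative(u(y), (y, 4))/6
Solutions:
 u(y) = (C1*sin(3^(1/4)*5^(3/4)*y/5) + C2*cos(3^(1/4)*5^(3/4)*y/5))*exp(-3^(1/4)*5^(3/4)*y/5) + (C3*sin(3^(1/4)*5^(3/4)*y/5) + C4*cos(3^(1/4)*5^(3/4)*y/5))*exp(3^(1/4)*5^(3/4)*y/5)


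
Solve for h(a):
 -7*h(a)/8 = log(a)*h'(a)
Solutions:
 h(a) = C1*exp(-7*li(a)/8)


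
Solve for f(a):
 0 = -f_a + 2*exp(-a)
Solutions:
 f(a) = C1 - 2*exp(-a)


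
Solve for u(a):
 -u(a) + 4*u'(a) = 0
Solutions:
 u(a) = C1*exp(a/4)


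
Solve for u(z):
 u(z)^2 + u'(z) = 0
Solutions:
 u(z) = 1/(C1 + z)


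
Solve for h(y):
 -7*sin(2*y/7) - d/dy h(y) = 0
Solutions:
 h(y) = C1 + 49*cos(2*y/7)/2


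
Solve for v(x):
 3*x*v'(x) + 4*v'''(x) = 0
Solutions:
 v(x) = C1 + Integral(C2*airyai(-6^(1/3)*x/2) + C3*airybi(-6^(1/3)*x/2), x)


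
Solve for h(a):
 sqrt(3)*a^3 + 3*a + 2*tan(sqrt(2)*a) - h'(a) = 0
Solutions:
 h(a) = C1 + sqrt(3)*a^4/4 + 3*a^2/2 - sqrt(2)*log(cos(sqrt(2)*a))


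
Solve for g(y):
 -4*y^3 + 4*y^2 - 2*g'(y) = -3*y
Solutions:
 g(y) = C1 - y^4/2 + 2*y^3/3 + 3*y^2/4


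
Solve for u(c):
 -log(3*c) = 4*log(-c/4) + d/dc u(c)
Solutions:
 u(c) = C1 - 5*c*log(c) + c*(-log(3) + 5 + 8*log(2) - 4*I*pi)


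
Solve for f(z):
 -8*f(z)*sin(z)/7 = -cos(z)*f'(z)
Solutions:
 f(z) = C1/cos(z)^(8/7)


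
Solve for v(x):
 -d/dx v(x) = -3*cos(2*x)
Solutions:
 v(x) = C1 + 3*sin(2*x)/2


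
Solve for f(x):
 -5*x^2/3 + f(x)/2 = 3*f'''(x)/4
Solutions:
 f(x) = C3*exp(2^(1/3)*3^(2/3)*x/3) + 10*x^2/3 + (C1*sin(2^(1/3)*3^(1/6)*x/2) + C2*cos(2^(1/3)*3^(1/6)*x/2))*exp(-2^(1/3)*3^(2/3)*x/6)


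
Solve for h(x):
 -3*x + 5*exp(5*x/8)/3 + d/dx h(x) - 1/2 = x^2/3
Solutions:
 h(x) = C1 + x^3/9 + 3*x^2/2 + x/2 - 8*exp(5*x/8)/3


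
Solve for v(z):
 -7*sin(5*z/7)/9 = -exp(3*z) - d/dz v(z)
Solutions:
 v(z) = C1 - exp(3*z)/3 - 49*cos(5*z/7)/45


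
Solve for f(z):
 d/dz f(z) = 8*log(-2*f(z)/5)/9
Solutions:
 -9*Integral(1/(log(-_y) - log(5) + log(2)), (_y, f(z)))/8 = C1 - z


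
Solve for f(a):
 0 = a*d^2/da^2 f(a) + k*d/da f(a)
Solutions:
 f(a) = C1 + a^(1 - re(k))*(C2*sin(log(a)*Abs(im(k))) + C3*cos(log(a)*im(k)))


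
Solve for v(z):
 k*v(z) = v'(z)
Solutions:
 v(z) = C1*exp(k*z)


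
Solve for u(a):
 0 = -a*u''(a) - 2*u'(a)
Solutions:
 u(a) = C1 + C2/a


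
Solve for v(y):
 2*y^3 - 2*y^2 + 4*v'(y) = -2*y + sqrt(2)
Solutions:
 v(y) = C1 - y^4/8 + y^3/6 - y^2/4 + sqrt(2)*y/4


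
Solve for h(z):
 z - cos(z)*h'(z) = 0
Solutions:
 h(z) = C1 + Integral(z/cos(z), z)


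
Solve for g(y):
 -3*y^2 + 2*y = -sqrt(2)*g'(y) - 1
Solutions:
 g(y) = C1 + sqrt(2)*y^3/2 - sqrt(2)*y^2/2 - sqrt(2)*y/2


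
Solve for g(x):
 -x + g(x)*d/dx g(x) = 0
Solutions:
 g(x) = -sqrt(C1 + x^2)
 g(x) = sqrt(C1 + x^2)


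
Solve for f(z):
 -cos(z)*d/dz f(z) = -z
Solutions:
 f(z) = C1 + Integral(z/cos(z), z)


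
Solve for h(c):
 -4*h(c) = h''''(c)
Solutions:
 h(c) = (C1*sin(c) + C2*cos(c))*exp(-c) + (C3*sin(c) + C4*cos(c))*exp(c)


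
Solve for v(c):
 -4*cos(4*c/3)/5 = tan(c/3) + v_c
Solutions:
 v(c) = C1 + 3*log(cos(c/3)) - 3*sin(4*c/3)/5


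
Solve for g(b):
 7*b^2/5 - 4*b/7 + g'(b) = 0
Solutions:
 g(b) = C1 - 7*b^3/15 + 2*b^2/7


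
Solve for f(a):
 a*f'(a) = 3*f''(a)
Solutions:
 f(a) = C1 + C2*erfi(sqrt(6)*a/6)


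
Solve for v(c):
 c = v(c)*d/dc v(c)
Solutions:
 v(c) = -sqrt(C1 + c^2)
 v(c) = sqrt(C1 + c^2)


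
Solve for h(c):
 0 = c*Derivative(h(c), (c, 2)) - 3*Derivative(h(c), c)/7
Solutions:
 h(c) = C1 + C2*c^(10/7)


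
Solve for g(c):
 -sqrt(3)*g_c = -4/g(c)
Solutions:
 g(c) = -sqrt(C1 + 24*sqrt(3)*c)/3
 g(c) = sqrt(C1 + 24*sqrt(3)*c)/3


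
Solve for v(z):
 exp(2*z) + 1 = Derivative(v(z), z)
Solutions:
 v(z) = C1 + z + exp(2*z)/2


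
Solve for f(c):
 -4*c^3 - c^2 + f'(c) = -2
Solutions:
 f(c) = C1 + c^4 + c^3/3 - 2*c


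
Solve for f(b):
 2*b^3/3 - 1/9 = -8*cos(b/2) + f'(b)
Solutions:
 f(b) = C1 + b^4/6 - b/9 + 16*sin(b/2)


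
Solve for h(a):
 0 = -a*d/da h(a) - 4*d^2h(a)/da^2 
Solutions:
 h(a) = C1 + C2*erf(sqrt(2)*a/4)


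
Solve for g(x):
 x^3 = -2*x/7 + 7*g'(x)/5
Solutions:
 g(x) = C1 + 5*x^4/28 + 5*x^2/49


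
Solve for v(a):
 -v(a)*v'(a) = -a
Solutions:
 v(a) = -sqrt(C1 + a^2)
 v(a) = sqrt(C1 + a^2)


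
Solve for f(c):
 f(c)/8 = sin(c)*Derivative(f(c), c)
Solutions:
 f(c) = C1*(cos(c) - 1)^(1/16)/(cos(c) + 1)^(1/16)


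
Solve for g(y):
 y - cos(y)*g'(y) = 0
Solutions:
 g(y) = C1 + Integral(y/cos(y), y)


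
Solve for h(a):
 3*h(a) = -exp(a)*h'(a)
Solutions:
 h(a) = C1*exp(3*exp(-a))


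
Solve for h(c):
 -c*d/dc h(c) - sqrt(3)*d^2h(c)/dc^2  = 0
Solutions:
 h(c) = C1 + C2*erf(sqrt(2)*3^(3/4)*c/6)


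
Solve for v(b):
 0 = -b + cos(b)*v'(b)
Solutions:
 v(b) = C1 + Integral(b/cos(b), b)


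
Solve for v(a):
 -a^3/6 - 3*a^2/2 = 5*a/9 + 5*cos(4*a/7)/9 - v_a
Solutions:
 v(a) = C1 + a^4/24 + a^3/2 + 5*a^2/18 + 35*sin(4*a/7)/36


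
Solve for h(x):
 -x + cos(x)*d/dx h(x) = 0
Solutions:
 h(x) = C1 + Integral(x/cos(x), x)


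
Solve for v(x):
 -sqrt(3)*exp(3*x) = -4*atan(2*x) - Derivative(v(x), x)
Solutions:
 v(x) = C1 - 4*x*atan(2*x) + sqrt(3)*exp(3*x)/3 + log(4*x^2 + 1)


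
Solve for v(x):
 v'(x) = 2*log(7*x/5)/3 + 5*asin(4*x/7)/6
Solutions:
 v(x) = C1 + 2*x*log(x)/3 + 5*x*asin(4*x/7)/6 - 2*x*log(5)/3 - 2*x/3 + 2*x*log(7)/3 + 5*sqrt(49 - 16*x^2)/24


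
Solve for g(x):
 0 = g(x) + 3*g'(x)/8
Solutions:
 g(x) = C1*exp(-8*x/3)


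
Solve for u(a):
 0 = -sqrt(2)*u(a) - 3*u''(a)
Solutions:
 u(a) = C1*sin(2^(1/4)*sqrt(3)*a/3) + C2*cos(2^(1/4)*sqrt(3)*a/3)


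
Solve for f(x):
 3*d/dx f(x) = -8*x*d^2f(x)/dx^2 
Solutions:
 f(x) = C1 + C2*x^(5/8)


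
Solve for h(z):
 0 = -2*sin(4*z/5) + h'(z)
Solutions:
 h(z) = C1 - 5*cos(4*z/5)/2


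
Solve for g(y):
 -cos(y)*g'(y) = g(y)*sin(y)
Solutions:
 g(y) = C1*cos(y)


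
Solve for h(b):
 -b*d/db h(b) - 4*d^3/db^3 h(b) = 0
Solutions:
 h(b) = C1 + Integral(C2*airyai(-2^(1/3)*b/2) + C3*airybi(-2^(1/3)*b/2), b)


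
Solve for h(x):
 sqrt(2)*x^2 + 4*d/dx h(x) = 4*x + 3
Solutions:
 h(x) = C1 - sqrt(2)*x^3/12 + x^2/2 + 3*x/4


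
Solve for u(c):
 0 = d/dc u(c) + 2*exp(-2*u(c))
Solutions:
 u(c) = log(-sqrt(C1 - 4*c))
 u(c) = log(C1 - 4*c)/2


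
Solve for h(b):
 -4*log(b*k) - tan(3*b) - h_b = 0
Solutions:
 h(b) = C1 - 4*b*log(b*k) + 4*b + log(cos(3*b))/3


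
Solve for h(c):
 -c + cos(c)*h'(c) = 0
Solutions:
 h(c) = C1 + Integral(c/cos(c), c)


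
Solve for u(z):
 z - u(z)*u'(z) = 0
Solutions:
 u(z) = -sqrt(C1 + z^2)
 u(z) = sqrt(C1 + z^2)


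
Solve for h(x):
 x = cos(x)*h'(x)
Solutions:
 h(x) = C1 + Integral(x/cos(x), x)


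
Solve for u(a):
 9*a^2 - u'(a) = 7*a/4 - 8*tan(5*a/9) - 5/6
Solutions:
 u(a) = C1 + 3*a^3 - 7*a^2/8 + 5*a/6 - 72*log(cos(5*a/9))/5


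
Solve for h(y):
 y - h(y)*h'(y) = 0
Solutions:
 h(y) = -sqrt(C1 + y^2)
 h(y) = sqrt(C1 + y^2)


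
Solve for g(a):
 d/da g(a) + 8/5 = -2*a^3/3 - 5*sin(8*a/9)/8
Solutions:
 g(a) = C1 - a^4/6 - 8*a/5 + 45*cos(8*a/9)/64


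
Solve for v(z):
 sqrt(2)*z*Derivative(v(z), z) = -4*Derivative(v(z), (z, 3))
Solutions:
 v(z) = C1 + Integral(C2*airyai(-sqrt(2)*z/2) + C3*airybi(-sqrt(2)*z/2), z)


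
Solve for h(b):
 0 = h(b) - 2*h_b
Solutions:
 h(b) = C1*exp(b/2)


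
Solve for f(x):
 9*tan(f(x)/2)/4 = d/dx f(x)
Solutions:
 f(x) = -2*asin(C1*exp(9*x/8)) + 2*pi
 f(x) = 2*asin(C1*exp(9*x/8))


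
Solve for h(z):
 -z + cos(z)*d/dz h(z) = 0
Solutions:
 h(z) = C1 + Integral(z/cos(z), z)


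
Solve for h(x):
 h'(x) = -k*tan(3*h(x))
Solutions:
 h(x) = -asin(C1*exp(-3*k*x))/3 + pi/3
 h(x) = asin(C1*exp(-3*k*x))/3


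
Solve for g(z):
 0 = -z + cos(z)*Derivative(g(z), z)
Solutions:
 g(z) = C1 + Integral(z/cos(z), z)


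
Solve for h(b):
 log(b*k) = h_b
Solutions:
 h(b) = C1 + b*log(b*k) - b


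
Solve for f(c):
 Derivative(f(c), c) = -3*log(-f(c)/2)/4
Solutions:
 4*Integral(1/(log(-_y) - log(2)), (_y, f(c)))/3 = C1 - c


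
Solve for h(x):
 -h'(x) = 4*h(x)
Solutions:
 h(x) = C1*exp(-4*x)


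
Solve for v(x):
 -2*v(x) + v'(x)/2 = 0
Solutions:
 v(x) = C1*exp(4*x)


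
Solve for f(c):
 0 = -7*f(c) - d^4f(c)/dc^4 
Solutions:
 f(c) = (C1*sin(sqrt(2)*7^(1/4)*c/2) + C2*cos(sqrt(2)*7^(1/4)*c/2))*exp(-sqrt(2)*7^(1/4)*c/2) + (C3*sin(sqrt(2)*7^(1/4)*c/2) + C4*cos(sqrt(2)*7^(1/4)*c/2))*exp(sqrt(2)*7^(1/4)*c/2)


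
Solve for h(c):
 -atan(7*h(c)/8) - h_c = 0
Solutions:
 Integral(1/atan(7*_y/8), (_y, h(c))) = C1 - c


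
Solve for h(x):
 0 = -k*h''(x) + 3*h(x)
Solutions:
 h(x) = C1*exp(-sqrt(3)*x*sqrt(1/k)) + C2*exp(sqrt(3)*x*sqrt(1/k))


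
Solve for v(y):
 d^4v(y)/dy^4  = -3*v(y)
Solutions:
 v(y) = (C1*sin(sqrt(2)*3^(1/4)*y/2) + C2*cos(sqrt(2)*3^(1/4)*y/2))*exp(-sqrt(2)*3^(1/4)*y/2) + (C3*sin(sqrt(2)*3^(1/4)*y/2) + C4*cos(sqrt(2)*3^(1/4)*y/2))*exp(sqrt(2)*3^(1/4)*y/2)


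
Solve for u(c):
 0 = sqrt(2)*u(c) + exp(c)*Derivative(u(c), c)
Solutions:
 u(c) = C1*exp(sqrt(2)*exp(-c))


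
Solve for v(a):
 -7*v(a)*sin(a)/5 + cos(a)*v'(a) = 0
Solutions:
 v(a) = C1/cos(a)^(7/5)


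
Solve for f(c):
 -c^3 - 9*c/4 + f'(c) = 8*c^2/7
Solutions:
 f(c) = C1 + c^4/4 + 8*c^3/21 + 9*c^2/8


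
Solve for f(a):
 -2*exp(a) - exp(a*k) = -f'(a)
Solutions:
 f(a) = C1 + 2*exp(a) + exp(a*k)/k


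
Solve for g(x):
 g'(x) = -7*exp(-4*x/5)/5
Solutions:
 g(x) = C1 + 7*exp(-4*x/5)/4


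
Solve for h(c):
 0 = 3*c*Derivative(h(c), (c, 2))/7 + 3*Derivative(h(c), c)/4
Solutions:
 h(c) = C1 + C2/c^(3/4)


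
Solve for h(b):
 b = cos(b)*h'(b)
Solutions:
 h(b) = C1 + Integral(b/cos(b), b)


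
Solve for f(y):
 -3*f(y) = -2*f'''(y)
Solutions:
 f(y) = C3*exp(2^(2/3)*3^(1/3)*y/2) + (C1*sin(2^(2/3)*3^(5/6)*y/4) + C2*cos(2^(2/3)*3^(5/6)*y/4))*exp(-2^(2/3)*3^(1/3)*y/4)


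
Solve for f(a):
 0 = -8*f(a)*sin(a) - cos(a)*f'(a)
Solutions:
 f(a) = C1*cos(a)^8


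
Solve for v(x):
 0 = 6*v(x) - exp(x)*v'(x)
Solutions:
 v(x) = C1*exp(-6*exp(-x))


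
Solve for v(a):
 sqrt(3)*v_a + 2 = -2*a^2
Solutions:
 v(a) = C1 - 2*sqrt(3)*a^3/9 - 2*sqrt(3)*a/3


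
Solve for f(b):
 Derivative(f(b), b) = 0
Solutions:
 f(b) = C1


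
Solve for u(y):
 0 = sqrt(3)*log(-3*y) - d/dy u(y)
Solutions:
 u(y) = C1 + sqrt(3)*y*log(-y) + sqrt(3)*y*(-1 + log(3))


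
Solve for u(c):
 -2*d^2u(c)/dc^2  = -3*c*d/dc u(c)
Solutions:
 u(c) = C1 + C2*erfi(sqrt(3)*c/2)


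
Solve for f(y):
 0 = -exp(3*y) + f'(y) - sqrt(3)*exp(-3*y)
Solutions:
 f(y) = C1 + exp(3*y)/3 - sqrt(3)*exp(-3*y)/3


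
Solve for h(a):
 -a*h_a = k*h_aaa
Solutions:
 h(a) = C1 + Integral(C2*airyai(a*(-1/k)^(1/3)) + C3*airybi(a*(-1/k)^(1/3)), a)


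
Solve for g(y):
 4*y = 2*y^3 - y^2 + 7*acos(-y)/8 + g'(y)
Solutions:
 g(y) = C1 - y^4/2 + y^3/3 + 2*y^2 - 7*y*acos(-y)/8 - 7*sqrt(1 - y^2)/8


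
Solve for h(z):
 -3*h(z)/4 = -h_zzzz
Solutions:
 h(z) = C1*exp(-sqrt(2)*3^(1/4)*z/2) + C2*exp(sqrt(2)*3^(1/4)*z/2) + C3*sin(sqrt(2)*3^(1/4)*z/2) + C4*cos(sqrt(2)*3^(1/4)*z/2)


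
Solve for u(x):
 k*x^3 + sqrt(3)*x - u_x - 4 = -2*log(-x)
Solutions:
 u(x) = C1 + k*x^4/4 + sqrt(3)*x^2/2 + 2*x*log(-x) - 6*x


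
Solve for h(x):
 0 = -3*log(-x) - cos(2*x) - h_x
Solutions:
 h(x) = C1 - 3*x*log(-x) + 3*x - sin(2*x)/2


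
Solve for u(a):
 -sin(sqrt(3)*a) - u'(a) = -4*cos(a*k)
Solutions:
 u(a) = C1 + sqrt(3)*cos(sqrt(3)*a)/3 + 4*sin(a*k)/k


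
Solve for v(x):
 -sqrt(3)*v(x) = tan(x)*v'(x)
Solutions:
 v(x) = C1/sin(x)^(sqrt(3))


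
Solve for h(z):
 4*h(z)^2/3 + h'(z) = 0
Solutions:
 h(z) = 3/(C1 + 4*z)


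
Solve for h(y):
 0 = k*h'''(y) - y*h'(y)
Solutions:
 h(y) = C1 + Integral(C2*airyai(y*(1/k)^(1/3)) + C3*airybi(y*(1/k)^(1/3)), y)


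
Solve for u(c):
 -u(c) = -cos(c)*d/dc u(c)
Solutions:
 u(c) = C1*sqrt(sin(c) + 1)/sqrt(sin(c) - 1)


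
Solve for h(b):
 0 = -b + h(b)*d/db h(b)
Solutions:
 h(b) = -sqrt(C1 + b^2)
 h(b) = sqrt(C1 + b^2)


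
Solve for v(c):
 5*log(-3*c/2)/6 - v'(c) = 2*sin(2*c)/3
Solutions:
 v(c) = C1 + 5*c*log(-c)/6 - 5*c/6 - 5*c*log(2)/6 + 5*c*log(3)/6 + cos(2*c)/3


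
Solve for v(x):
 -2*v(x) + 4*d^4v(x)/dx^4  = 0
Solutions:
 v(x) = C1*exp(-2^(3/4)*x/2) + C2*exp(2^(3/4)*x/2) + C3*sin(2^(3/4)*x/2) + C4*cos(2^(3/4)*x/2)


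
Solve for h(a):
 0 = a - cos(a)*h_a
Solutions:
 h(a) = C1 + Integral(a/cos(a), a)


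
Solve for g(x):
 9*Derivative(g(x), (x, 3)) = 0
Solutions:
 g(x) = C1 + C2*x + C3*x^2


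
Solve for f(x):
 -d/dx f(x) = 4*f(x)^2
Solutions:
 f(x) = 1/(C1 + 4*x)


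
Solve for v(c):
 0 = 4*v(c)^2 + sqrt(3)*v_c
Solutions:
 v(c) = 3/(C1 + 4*sqrt(3)*c)


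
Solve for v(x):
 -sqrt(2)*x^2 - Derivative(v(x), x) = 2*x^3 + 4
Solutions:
 v(x) = C1 - x^4/2 - sqrt(2)*x^3/3 - 4*x


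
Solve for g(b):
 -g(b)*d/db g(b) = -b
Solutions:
 g(b) = -sqrt(C1 + b^2)
 g(b) = sqrt(C1 + b^2)


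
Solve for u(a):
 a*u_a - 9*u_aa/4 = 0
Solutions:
 u(a) = C1 + C2*erfi(sqrt(2)*a/3)


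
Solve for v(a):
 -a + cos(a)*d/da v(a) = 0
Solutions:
 v(a) = C1 + Integral(a/cos(a), a)


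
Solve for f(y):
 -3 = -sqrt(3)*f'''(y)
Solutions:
 f(y) = C1 + C2*y + C3*y^2 + sqrt(3)*y^3/6


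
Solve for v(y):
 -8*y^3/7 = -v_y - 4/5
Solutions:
 v(y) = C1 + 2*y^4/7 - 4*y/5


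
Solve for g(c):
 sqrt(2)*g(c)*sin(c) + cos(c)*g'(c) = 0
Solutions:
 g(c) = C1*cos(c)^(sqrt(2))


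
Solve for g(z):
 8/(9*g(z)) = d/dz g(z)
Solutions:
 g(z) = -sqrt(C1 + 16*z)/3
 g(z) = sqrt(C1 + 16*z)/3


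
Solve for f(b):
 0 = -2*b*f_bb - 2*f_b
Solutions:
 f(b) = C1 + C2*log(b)


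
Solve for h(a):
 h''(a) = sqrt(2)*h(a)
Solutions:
 h(a) = C1*exp(-2^(1/4)*a) + C2*exp(2^(1/4)*a)


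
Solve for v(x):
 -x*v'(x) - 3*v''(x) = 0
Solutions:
 v(x) = C1 + C2*erf(sqrt(6)*x/6)


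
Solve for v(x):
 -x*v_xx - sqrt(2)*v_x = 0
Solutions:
 v(x) = C1 + C2*x^(1 - sqrt(2))


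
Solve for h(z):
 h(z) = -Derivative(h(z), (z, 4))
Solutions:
 h(z) = (C1*sin(sqrt(2)*z/2) + C2*cos(sqrt(2)*z/2))*exp(-sqrt(2)*z/2) + (C3*sin(sqrt(2)*z/2) + C4*cos(sqrt(2)*z/2))*exp(sqrt(2)*z/2)


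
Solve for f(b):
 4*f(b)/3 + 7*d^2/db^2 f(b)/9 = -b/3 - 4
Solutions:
 f(b) = C1*sin(2*sqrt(21)*b/7) + C2*cos(2*sqrt(21)*b/7) - b/4 - 3


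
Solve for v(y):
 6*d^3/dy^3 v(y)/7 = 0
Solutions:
 v(y) = C1 + C2*y + C3*y^2


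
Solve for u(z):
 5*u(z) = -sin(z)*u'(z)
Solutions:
 u(z) = C1*sqrt(cos(z) + 1)*(cos(z)^2 + 2*cos(z) + 1)/(sqrt(cos(z) - 1)*(cos(z)^2 - 2*cos(z) + 1))


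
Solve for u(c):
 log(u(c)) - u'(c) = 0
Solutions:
 li(u(c)) = C1 + c


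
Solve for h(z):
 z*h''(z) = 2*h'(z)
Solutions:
 h(z) = C1 + C2*z^3


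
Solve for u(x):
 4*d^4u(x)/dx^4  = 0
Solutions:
 u(x) = C1 + C2*x + C3*x^2 + C4*x^3


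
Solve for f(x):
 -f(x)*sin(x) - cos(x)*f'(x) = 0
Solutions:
 f(x) = C1*cos(x)


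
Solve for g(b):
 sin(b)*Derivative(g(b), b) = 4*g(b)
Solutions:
 g(b) = C1*(cos(b)^2 - 2*cos(b) + 1)/(cos(b)^2 + 2*cos(b) + 1)


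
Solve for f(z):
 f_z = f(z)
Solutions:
 f(z) = C1*exp(z)


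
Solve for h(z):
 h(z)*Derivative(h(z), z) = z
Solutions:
 h(z) = -sqrt(C1 + z^2)
 h(z) = sqrt(C1 + z^2)


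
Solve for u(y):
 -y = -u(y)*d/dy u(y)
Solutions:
 u(y) = -sqrt(C1 + y^2)
 u(y) = sqrt(C1 + y^2)


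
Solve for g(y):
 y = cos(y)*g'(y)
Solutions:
 g(y) = C1 + Integral(y/cos(y), y)


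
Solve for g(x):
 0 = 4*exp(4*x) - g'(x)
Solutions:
 g(x) = C1 + exp(4*x)


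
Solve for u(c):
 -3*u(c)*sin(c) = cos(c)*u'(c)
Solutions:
 u(c) = C1*cos(c)^3


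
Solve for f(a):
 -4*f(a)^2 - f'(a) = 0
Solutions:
 f(a) = 1/(C1 + 4*a)


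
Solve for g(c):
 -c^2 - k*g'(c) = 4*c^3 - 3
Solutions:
 g(c) = C1 - c^4/k - c^3/(3*k) + 3*c/k


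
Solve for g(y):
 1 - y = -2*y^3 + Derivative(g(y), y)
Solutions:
 g(y) = C1 + y^4/2 - y^2/2 + y


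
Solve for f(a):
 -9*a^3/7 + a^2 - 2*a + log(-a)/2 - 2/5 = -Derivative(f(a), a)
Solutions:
 f(a) = C1 + 9*a^4/28 - a^3/3 + a^2 - a*log(-a)/2 + 9*a/10


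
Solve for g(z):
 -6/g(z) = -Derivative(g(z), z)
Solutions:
 g(z) = -sqrt(C1 + 12*z)
 g(z) = sqrt(C1 + 12*z)


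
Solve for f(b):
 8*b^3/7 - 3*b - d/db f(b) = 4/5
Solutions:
 f(b) = C1 + 2*b^4/7 - 3*b^2/2 - 4*b/5


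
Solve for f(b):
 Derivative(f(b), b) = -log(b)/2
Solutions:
 f(b) = C1 - b*log(b)/2 + b/2


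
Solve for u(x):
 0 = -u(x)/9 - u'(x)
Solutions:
 u(x) = C1*exp(-x/9)


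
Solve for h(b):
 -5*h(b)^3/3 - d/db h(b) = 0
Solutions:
 h(b) = -sqrt(6)*sqrt(-1/(C1 - 5*b))/2
 h(b) = sqrt(6)*sqrt(-1/(C1 - 5*b))/2


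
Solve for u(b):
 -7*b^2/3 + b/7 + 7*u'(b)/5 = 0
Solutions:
 u(b) = C1 + 5*b^3/9 - 5*b^2/98


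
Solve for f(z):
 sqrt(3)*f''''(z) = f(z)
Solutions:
 f(z) = C1*exp(-3^(7/8)*z/3) + C2*exp(3^(7/8)*z/3) + C3*sin(3^(7/8)*z/3) + C4*cos(3^(7/8)*z/3)


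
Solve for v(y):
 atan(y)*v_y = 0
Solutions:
 v(y) = C1


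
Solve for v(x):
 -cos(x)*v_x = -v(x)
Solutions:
 v(x) = C1*sqrt(sin(x) + 1)/sqrt(sin(x) - 1)


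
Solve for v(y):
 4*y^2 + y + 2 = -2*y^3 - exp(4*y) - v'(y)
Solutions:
 v(y) = C1 - y^4/2 - 4*y^3/3 - y^2/2 - 2*y - exp(4*y)/4


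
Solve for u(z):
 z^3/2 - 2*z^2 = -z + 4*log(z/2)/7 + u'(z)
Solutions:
 u(z) = C1 + z^4/8 - 2*z^3/3 + z^2/2 - 4*z*log(z)/7 + 4*z*log(2)/7 + 4*z/7


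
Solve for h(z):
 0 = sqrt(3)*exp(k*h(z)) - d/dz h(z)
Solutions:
 h(z) = Piecewise((log(-1/(C1*k + sqrt(3)*k*z))/k, Ne(k, 0)), (nan, True))
 h(z) = Piecewise((C1 + sqrt(3)*z, Eq(k, 0)), (nan, True))


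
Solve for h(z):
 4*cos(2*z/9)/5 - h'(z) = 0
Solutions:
 h(z) = C1 + 18*sin(2*z/9)/5


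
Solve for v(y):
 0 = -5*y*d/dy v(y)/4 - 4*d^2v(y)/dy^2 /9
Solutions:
 v(y) = C1 + C2*erf(3*sqrt(10)*y/8)


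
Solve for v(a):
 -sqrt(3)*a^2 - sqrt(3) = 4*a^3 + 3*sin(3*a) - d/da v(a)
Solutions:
 v(a) = C1 + a^4 + sqrt(3)*a^3/3 + sqrt(3)*a - cos(3*a)


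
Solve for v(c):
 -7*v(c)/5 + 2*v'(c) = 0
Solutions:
 v(c) = C1*exp(7*c/10)


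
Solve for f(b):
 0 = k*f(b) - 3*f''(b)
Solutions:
 f(b) = C1*exp(-sqrt(3)*b*sqrt(k)/3) + C2*exp(sqrt(3)*b*sqrt(k)/3)


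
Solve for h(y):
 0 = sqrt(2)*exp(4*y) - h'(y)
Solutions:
 h(y) = C1 + sqrt(2)*exp(4*y)/4


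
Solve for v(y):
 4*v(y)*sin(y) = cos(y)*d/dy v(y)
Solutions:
 v(y) = C1/cos(y)^4


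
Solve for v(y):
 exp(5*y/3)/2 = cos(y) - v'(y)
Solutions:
 v(y) = C1 - 3*exp(5*y/3)/10 + sin(y)


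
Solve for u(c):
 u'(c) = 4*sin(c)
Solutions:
 u(c) = C1 - 4*cos(c)


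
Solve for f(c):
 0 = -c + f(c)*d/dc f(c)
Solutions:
 f(c) = -sqrt(C1 + c^2)
 f(c) = sqrt(C1 + c^2)


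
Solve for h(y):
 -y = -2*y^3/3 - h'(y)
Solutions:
 h(y) = C1 - y^4/6 + y^2/2


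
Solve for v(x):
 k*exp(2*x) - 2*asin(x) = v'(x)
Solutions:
 v(x) = C1 + k*exp(2*x)/2 - 2*x*asin(x) - 2*sqrt(1 - x^2)


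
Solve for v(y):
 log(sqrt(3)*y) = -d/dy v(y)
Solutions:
 v(y) = C1 - y*log(y) - y*log(3)/2 + y


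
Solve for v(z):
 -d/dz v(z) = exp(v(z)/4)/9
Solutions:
 v(z) = 4*log(1/(C1 + z)) + 8*log(6)


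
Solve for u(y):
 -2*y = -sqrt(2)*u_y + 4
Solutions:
 u(y) = C1 + sqrt(2)*y^2/2 + 2*sqrt(2)*y


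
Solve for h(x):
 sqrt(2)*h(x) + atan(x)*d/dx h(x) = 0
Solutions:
 h(x) = C1*exp(-sqrt(2)*Integral(1/atan(x), x))


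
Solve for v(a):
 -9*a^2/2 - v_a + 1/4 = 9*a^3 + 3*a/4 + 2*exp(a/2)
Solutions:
 v(a) = C1 - 9*a^4/4 - 3*a^3/2 - 3*a^2/8 + a/4 - 4*exp(a/2)


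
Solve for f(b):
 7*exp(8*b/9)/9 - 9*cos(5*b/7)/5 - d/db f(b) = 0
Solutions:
 f(b) = C1 + 7*exp(8*b/9)/8 - 63*sin(5*b/7)/25


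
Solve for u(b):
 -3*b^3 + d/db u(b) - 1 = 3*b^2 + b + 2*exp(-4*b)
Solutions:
 u(b) = C1 + 3*b^4/4 + b^3 + b^2/2 + b - exp(-4*b)/2


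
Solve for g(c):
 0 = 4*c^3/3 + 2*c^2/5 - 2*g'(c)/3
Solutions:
 g(c) = C1 + c^4/2 + c^3/5


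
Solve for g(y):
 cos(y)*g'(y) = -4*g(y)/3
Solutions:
 g(y) = C1*(sin(y) - 1)^(2/3)/(sin(y) + 1)^(2/3)


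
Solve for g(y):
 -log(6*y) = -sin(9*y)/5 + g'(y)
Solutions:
 g(y) = C1 - y*log(y) - y*log(6) + y - cos(9*y)/45


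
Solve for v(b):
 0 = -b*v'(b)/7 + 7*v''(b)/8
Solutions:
 v(b) = C1 + C2*erfi(2*b/7)


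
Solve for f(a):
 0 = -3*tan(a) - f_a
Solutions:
 f(a) = C1 + 3*log(cos(a))


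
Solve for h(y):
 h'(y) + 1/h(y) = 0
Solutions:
 h(y) = -sqrt(C1 - 2*y)
 h(y) = sqrt(C1 - 2*y)


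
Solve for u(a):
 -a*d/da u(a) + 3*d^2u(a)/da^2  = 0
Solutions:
 u(a) = C1 + C2*erfi(sqrt(6)*a/6)


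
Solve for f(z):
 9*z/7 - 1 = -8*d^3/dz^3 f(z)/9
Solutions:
 f(z) = C1 + C2*z + C3*z^2 - 27*z^4/448 + 3*z^3/16


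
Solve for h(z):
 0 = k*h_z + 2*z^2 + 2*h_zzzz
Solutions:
 h(z) = C1 + C2*exp(2^(2/3)*z*(-k)^(1/3)/2) + C3*exp(2^(2/3)*z*(-k)^(1/3)*(-1 + sqrt(3)*I)/4) + C4*exp(-2^(2/3)*z*(-k)^(1/3)*(1 + sqrt(3)*I)/4) - 2*z^3/(3*k)


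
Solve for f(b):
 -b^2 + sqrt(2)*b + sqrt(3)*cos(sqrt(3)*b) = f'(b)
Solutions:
 f(b) = C1 - b^3/3 + sqrt(2)*b^2/2 + sin(sqrt(3)*b)


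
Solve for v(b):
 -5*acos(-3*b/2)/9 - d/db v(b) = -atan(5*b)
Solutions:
 v(b) = C1 - 5*b*acos(-3*b/2)/9 + b*atan(5*b) - 5*sqrt(4 - 9*b^2)/27 - log(25*b^2 + 1)/10


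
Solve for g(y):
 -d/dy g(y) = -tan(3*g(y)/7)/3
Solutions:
 g(y) = -7*asin(C1*exp(y/7))/3 + 7*pi/3
 g(y) = 7*asin(C1*exp(y/7))/3


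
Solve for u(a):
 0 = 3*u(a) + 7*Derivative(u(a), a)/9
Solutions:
 u(a) = C1*exp(-27*a/7)


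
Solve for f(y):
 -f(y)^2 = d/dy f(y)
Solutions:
 f(y) = 1/(C1 + y)


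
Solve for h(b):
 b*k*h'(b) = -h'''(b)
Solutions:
 h(b) = C1 + Integral(C2*airyai(b*(-k)^(1/3)) + C3*airybi(b*(-k)^(1/3)), b)


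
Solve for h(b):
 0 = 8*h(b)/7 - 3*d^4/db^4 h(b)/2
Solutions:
 h(b) = C1*exp(-2*21^(3/4)*b/21) + C2*exp(2*21^(3/4)*b/21) + C3*sin(2*21^(3/4)*b/21) + C4*cos(2*21^(3/4)*b/21)


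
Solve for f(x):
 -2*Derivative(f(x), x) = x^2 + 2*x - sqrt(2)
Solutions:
 f(x) = C1 - x^3/6 - x^2/2 + sqrt(2)*x/2


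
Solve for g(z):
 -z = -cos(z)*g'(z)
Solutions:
 g(z) = C1 + Integral(z/cos(z), z)


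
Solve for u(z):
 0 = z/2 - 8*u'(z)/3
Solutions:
 u(z) = C1 + 3*z^2/32


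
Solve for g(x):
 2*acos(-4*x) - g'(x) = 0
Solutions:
 g(x) = C1 + 2*x*acos(-4*x) + sqrt(1 - 16*x^2)/2


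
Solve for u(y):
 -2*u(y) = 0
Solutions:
 u(y) = 0


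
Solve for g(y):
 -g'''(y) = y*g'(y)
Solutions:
 g(y) = C1 + Integral(C2*airyai(-y) + C3*airybi(-y), y)


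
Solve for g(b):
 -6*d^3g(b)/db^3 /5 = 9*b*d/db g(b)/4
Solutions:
 g(b) = C1 + Integral(C2*airyai(-15^(1/3)*b/2) + C3*airybi(-15^(1/3)*b/2), b)


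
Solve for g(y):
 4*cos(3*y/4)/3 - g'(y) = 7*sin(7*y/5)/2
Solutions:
 g(y) = C1 + 16*sin(3*y/4)/9 + 5*cos(7*y/5)/2


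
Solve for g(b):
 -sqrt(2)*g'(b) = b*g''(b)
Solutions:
 g(b) = C1 + C2*b^(1 - sqrt(2))


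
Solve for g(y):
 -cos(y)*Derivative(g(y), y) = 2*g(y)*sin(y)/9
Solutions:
 g(y) = C1*cos(y)^(2/9)


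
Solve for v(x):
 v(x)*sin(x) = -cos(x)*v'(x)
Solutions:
 v(x) = C1*cos(x)


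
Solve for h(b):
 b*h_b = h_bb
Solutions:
 h(b) = C1 + C2*erfi(sqrt(2)*b/2)


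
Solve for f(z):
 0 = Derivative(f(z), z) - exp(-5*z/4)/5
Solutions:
 f(z) = C1 - 4*exp(-5*z/4)/25


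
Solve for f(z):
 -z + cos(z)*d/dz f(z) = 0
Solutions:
 f(z) = C1 + Integral(z/cos(z), z)


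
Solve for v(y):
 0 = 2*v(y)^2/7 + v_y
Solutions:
 v(y) = 7/(C1 + 2*y)


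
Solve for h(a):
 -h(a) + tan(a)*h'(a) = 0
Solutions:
 h(a) = C1*sin(a)


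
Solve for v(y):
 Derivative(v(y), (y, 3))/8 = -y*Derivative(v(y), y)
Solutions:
 v(y) = C1 + Integral(C2*airyai(-2*y) + C3*airybi(-2*y), y)


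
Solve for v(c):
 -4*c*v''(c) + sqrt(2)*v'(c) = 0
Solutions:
 v(c) = C1 + C2*c^(sqrt(2)/4 + 1)


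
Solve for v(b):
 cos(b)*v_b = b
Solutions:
 v(b) = C1 + Integral(b/cos(b), b)


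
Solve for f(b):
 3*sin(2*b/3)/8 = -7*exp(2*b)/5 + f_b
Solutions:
 f(b) = C1 + 7*exp(2*b)/10 - 9*cos(2*b/3)/16


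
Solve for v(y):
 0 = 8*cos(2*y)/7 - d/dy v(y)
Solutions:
 v(y) = C1 + 4*sin(2*y)/7


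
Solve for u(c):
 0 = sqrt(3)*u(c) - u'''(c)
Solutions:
 u(c) = C3*exp(3^(1/6)*c) + (C1*sin(3^(2/3)*c/2) + C2*cos(3^(2/3)*c/2))*exp(-3^(1/6)*c/2)


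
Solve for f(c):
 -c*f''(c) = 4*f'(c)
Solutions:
 f(c) = C1 + C2/c^3


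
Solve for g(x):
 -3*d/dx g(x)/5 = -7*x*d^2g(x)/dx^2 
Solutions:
 g(x) = C1 + C2*x^(38/35)


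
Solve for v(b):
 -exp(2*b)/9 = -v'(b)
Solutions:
 v(b) = C1 + exp(2*b)/18


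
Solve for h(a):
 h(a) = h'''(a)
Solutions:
 h(a) = C3*exp(a) + (C1*sin(sqrt(3)*a/2) + C2*cos(sqrt(3)*a/2))*exp(-a/2)


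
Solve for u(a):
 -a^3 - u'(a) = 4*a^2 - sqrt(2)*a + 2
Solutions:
 u(a) = C1 - a^4/4 - 4*a^3/3 + sqrt(2)*a^2/2 - 2*a


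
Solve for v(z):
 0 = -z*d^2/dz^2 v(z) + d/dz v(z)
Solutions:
 v(z) = C1 + C2*z^2


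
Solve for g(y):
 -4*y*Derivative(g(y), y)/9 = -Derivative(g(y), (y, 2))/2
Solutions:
 g(y) = C1 + C2*erfi(2*y/3)


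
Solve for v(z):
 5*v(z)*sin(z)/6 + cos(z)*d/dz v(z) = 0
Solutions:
 v(z) = C1*cos(z)^(5/6)


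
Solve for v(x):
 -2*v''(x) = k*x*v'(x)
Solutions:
 v(x) = Piecewise((-sqrt(pi)*C1*erf(sqrt(k)*x/2)/sqrt(k) - C2, (k > 0) | (k < 0)), (-C1*x - C2, True))


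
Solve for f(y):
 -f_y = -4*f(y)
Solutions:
 f(y) = C1*exp(4*y)


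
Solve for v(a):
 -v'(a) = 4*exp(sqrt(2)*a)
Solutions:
 v(a) = C1 - 2*sqrt(2)*exp(sqrt(2)*a)


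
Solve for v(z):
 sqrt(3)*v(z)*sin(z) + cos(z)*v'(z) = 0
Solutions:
 v(z) = C1*cos(z)^(sqrt(3))


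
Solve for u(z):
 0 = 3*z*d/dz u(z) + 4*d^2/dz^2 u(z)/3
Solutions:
 u(z) = C1 + C2*erf(3*sqrt(2)*z/4)


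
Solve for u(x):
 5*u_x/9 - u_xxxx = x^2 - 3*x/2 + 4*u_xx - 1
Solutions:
 u(x) = C1 + C2*exp(-x*(-8*18^(1/3)/(5 + sqrt(793))^(1/3) + 12^(1/3)*(5 + sqrt(793))^(1/3))/12)*sin(2^(1/3)*3^(1/6)*x*(2/(5 + sqrt(793))^(1/3) + 2^(1/3)*3^(2/3)*(5 + sqrt(793))^(1/3)/12)) + C3*exp(-x*(-8*18^(1/3)/(5 + sqrt(793))^(1/3) + 12^(1/3)*(5 + sqrt(793))^(1/3))/12)*cos(2^(1/3)*3^(1/6)*x*(2/(5 + sqrt(793))^(1/3) + 2^(1/3)*3^(2/3)*(5 + sqrt(793))^(1/3)/12)) + C4*exp(x*(-8*18^(1/3)/(5 + sqrt(793))^(1/3) + 12^(1/3)*(5 + sqrt(793))^(1/3))/6) + 3*x^3/5 + 1161*x^2/100 + 20673*x/125


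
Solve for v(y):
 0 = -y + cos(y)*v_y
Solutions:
 v(y) = C1 + Integral(y/cos(y), y)


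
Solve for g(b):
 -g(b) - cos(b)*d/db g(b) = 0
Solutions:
 g(b) = C1*sqrt(sin(b) - 1)/sqrt(sin(b) + 1)


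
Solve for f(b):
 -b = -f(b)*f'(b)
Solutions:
 f(b) = -sqrt(C1 + b^2)
 f(b) = sqrt(C1 + b^2)


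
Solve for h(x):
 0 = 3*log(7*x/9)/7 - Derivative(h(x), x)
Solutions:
 h(x) = C1 + 3*x*log(x)/7 - 6*x*log(3)/7 - 3*x/7 + 3*x*log(7)/7


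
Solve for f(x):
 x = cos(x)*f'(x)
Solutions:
 f(x) = C1 + Integral(x/cos(x), x)


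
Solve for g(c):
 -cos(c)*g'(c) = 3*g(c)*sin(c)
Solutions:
 g(c) = C1*cos(c)^3


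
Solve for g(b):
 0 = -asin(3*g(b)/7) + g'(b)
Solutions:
 Integral(1/asin(3*_y/7), (_y, g(b))) = C1 + b


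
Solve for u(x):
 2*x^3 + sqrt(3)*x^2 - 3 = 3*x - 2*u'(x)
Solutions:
 u(x) = C1 - x^4/4 - sqrt(3)*x^3/6 + 3*x^2/4 + 3*x/2


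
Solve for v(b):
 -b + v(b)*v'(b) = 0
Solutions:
 v(b) = -sqrt(C1 + b^2)
 v(b) = sqrt(C1 + b^2)


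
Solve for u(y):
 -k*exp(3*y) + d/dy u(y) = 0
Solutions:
 u(y) = C1 + k*exp(3*y)/3


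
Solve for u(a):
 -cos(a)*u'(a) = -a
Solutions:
 u(a) = C1 + Integral(a/cos(a), a)


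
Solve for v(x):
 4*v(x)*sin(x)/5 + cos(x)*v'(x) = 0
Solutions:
 v(x) = C1*cos(x)^(4/5)


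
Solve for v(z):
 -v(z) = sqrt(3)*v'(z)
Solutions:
 v(z) = C1*exp(-sqrt(3)*z/3)


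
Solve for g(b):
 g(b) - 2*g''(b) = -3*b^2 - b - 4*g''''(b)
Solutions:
 g(b) = -3*b^2 - b + (C1*sin(sqrt(2)*b/4) + C2*cos(sqrt(2)*b/4))*exp(-sqrt(6)*b/4) + (C3*sin(sqrt(2)*b/4) + C4*cos(sqrt(2)*b/4))*exp(sqrt(6)*b/4) - 12


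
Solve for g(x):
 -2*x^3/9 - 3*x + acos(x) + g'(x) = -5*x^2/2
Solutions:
 g(x) = C1 + x^4/18 - 5*x^3/6 + 3*x^2/2 - x*acos(x) + sqrt(1 - x^2)


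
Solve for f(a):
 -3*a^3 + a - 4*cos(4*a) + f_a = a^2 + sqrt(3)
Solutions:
 f(a) = C1 + 3*a^4/4 + a^3/3 - a^2/2 + sqrt(3)*a + sin(4*a)


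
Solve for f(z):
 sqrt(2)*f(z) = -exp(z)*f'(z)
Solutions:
 f(z) = C1*exp(sqrt(2)*exp(-z))


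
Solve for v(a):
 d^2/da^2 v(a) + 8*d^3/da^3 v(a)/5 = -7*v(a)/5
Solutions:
 v(a) = C1*exp(a*(-10 + 25/(24*sqrt(66129) + 6173)^(1/3) + (24*sqrt(66129) + 6173)^(1/3))/48)*sin(sqrt(3)*a*(-(24*sqrt(66129) + 6173)^(1/3) + 25/(24*sqrt(66129) + 6173)^(1/3))/48) + C2*exp(a*(-10 + 25/(24*sqrt(66129) + 6173)^(1/3) + (24*sqrt(66129) + 6173)^(1/3))/48)*cos(sqrt(3)*a*(-(24*sqrt(66129) + 6173)^(1/3) + 25/(24*sqrt(66129) + 6173)^(1/3))/48) + C3*exp(-a*(25/(24*sqrt(66129) + 6173)^(1/3) + 5 + (24*sqrt(66129) + 6173)^(1/3))/24)


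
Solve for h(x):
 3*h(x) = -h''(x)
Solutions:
 h(x) = C1*sin(sqrt(3)*x) + C2*cos(sqrt(3)*x)


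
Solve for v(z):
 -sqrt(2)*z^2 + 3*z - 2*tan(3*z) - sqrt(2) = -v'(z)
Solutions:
 v(z) = C1 + sqrt(2)*z^3/3 - 3*z^2/2 + sqrt(2)*z - 2*log(cos(3*z))/3


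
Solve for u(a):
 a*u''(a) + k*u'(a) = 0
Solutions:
 u(a) = C1 + a^(1 - re(k))*(C2*sin(log(a)*Abs(im(k))) + C3*cos(log(a)*im(k)))


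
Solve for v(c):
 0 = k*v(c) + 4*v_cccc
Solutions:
 v(c) = C1*exp(-sqrt(2)*c*(-k)^(1/4)/2) + C2*exp(sqrt(2)*c*(-k)^(1/4)/2) + C3*exp(-sqrt(2)*I*c*(-k)^(1/4)/2) + C4*exp(sqrt(2)*I*c*(-k)^(1/4)/2)


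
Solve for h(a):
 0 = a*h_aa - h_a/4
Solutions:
 h(a) = C1 + C2*a^(5/4)


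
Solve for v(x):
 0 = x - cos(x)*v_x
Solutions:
 v(x) = C1 + Integral(x/cos(x), x)


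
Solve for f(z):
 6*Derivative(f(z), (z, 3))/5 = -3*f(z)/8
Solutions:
 f(z) = C3*exp(-2^(2/3)*5^(1/3)*z/4) + (C1*sin(2^(2/3)*sqrt(3)*5^(1/3)*z/8) + C2*cos(2^(2/3)*sqrt(3)*5^(1/3)*z/8))*exp(2^(2/3)*5^(1/3)*z/8)


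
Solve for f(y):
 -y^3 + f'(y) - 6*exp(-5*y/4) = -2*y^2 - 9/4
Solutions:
 f(y) = C1 + y^4/4 - 2*y^3/3 - 9*y/4 - 24*exp(-5*y/4)/5


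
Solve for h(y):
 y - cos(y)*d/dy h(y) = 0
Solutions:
 h(y) = C1 + Integral(y/cos(y), y)


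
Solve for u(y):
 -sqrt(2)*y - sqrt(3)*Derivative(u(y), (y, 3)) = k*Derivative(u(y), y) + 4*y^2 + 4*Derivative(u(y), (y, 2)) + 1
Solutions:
 u(y) = C1 + C2*exp(sqrt(3)*y*(sqrt(-sqrt(3)*k + 4) - 2)/3) + C3*exp(-sqrt(3)*y*(sqrt(-sqrt(3)*k + 4) + 2)/3) - 4*y^3/(3*k) - sqrt(2)*y^2/(2*k) - y/k + 16*y^2/k^2 + 4*sqrt(2)*y/k^2 + 8*sqrt(3)*y/k^2 - 128*y/k^3


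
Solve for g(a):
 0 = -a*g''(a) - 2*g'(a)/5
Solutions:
 g(a) = C1 + C2*a^(3/5)


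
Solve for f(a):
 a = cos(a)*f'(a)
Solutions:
 f(a) = C1 + Integral(a/cos(a), a)


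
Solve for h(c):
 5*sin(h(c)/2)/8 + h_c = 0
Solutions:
 5*c/8 + log(cos(h(c)/2) - 1) - log(cos(h(c)/2) + 1) = C1


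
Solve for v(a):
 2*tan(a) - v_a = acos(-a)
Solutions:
 v(a) = C1 - a*acos(-a) - sqrt(1 - a^2) - 2*log(cos(a))


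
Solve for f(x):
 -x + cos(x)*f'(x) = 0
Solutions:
 f(x) = C1 + Integral(x/cos(x), x)


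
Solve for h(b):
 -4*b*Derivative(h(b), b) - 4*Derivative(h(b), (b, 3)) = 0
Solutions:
 h(b) = C1 + Integral(C2*airyai(-b) + C3*airybi(-b), b)


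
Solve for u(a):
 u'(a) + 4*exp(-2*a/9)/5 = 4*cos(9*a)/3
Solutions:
 u(a) = C1 + 4*sin(9*a)/27 + 18*exp(-2*a/9)/5


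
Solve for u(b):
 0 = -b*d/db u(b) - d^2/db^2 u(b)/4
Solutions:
 u(b) = C1 + C2*erf(sqrt(2)*b)


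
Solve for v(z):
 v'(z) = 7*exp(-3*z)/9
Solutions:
 v(z) = C1 - 7*exp(-3*z)/27


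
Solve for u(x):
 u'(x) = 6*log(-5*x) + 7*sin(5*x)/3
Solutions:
 u(x) = C1 + 6*x*log(-x) - 6*x + 6*x*log(5) - 7*cos(5*x)/15


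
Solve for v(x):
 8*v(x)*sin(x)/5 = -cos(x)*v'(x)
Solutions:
 v(x) = C1*cos(x)^(8/5)


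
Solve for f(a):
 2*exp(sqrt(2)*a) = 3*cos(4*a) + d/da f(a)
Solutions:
 f(a) = C1 + sqrt(2)*exp(sqrt(2)*a) - 3*sin(4*a)/4


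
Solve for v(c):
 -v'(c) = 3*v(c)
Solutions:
 v(c) = C1*exp(-3*c)


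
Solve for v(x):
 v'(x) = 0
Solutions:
 v(x) = C1


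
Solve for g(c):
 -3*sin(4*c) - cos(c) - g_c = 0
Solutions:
 g(c) = C1 - sin(c) + 3*cos(4*c)/4


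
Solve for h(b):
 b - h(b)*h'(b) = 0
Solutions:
 h(b) = -sqrt(C1 + b^2)
 h(b) = sqrt(C1 + b^2)


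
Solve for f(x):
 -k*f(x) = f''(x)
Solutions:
 f(x) = C1*exp(-x*sqrt(-k)) + C2*exp(x*sqrt(-k))


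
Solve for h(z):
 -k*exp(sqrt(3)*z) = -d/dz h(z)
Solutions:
 h(z) = C1 + sqrt(3)*k*exp(sqrt(3)*z)/3


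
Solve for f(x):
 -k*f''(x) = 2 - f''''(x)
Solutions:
 f(x) = C1 + C2*x + C3*exp(-sqrt(k)*x) + C4*exp(sqrt(k)*x) - x^2/k


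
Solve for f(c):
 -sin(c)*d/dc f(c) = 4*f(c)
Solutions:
 f(c) = C1*(cos(c)^2 + 2*cos(c) + 1)/(cos(c)^2 - 2*cos(c) + 1)


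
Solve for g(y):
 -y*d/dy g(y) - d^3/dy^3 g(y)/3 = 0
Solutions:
 g(y) = C1 + Integral(C2*airyai(-3^(1/3)*y) + C3*airybi(-3^(1/3)*y), y)


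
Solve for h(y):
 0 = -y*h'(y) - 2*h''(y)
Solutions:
 h(y) = C1 + C2*erf(y/2)


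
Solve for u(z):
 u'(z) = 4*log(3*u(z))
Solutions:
 -Integral(1/(log(_y) + log(3)), (_y, u(z)))/4 = C1 - z


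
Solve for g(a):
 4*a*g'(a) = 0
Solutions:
 g(a) = C1


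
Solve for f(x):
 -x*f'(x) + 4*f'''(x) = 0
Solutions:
 f(x) = C1 + Integral(C2*airyai(2^(1/3)*x/2) + C3*airybi(2^(1/3)*x/2), x)


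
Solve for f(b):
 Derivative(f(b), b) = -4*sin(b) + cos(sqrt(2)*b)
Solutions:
 f(b) = C1 + sqrt(2)*sin(sqrt(2)*b)/2 + 4*cos(b)


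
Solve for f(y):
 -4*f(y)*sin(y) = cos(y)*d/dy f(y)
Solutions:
 f(y) = C1*cos(y)^4


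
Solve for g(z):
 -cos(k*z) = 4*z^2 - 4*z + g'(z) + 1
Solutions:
 g(z) = C1 - 4*z^3/3 + 2*z^2 - z - sin(k*z)/k
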